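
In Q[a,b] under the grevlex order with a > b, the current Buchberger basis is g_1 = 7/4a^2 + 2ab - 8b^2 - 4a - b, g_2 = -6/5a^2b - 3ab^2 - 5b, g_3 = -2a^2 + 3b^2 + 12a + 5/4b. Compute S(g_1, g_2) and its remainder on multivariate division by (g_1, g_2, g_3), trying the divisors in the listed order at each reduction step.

lcm(LM(g_1), LM(g_2)) = a^2b.
S = (lcm/LT(g_1))·g_1 − (lcm/LT(g_2))·g_2 = -19/14ab^2 - 32/7b^3 - 16/7ab - 4/7b^2 - 25/6b.
Reduce S modulo (g_1, g_2, g_3) in that order:
  leading term ab^2: no divisor's leading term divides it; move -19/14ab^2 to the remainder.
  leading term b^3: no divisor's leading term divides it; move -32/7b^3 to the remainder.
  leading term ab: no divisor's leading term divides it; move -16/7ab to the remainder.
  leading term b^2: no divisor's leading term divides it; move -4/7b^2 to the remainder.
  leading term b: no divisor's leading term divides it; move -25/6b to the remainder.
The remainder -19/14ab^2 - 32/7b^3 - 16/7ab - 4/7b^2 - 25/6b is nonzero, so it would be added as the next basis element.

S(g_1, g_2) = -19/14ab^2 - 32/7b^3 - 16/7ab - 4/7b^2 - 25/6b; remainder on division = -19/14ab^2 - 32/7b^3 - 16/7ab - 4/7b^2 - 25/6b.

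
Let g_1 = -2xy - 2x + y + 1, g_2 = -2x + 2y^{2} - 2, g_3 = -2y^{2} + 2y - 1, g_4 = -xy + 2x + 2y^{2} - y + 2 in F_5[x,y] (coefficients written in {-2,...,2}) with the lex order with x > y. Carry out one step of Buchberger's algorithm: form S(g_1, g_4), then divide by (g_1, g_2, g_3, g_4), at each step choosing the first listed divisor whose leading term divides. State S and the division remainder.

S(g_1, g_4) = -2x + 2y^{2} + y - 1; remainder on division = y + 1.

lcm(LM(g_1), LM(g_4)) = xy.
S = (lcm/LT(g_1))·g_1 − (lcm/LT(g_4))·g_4 = -2x + 2y^{2} + y - 1.
Reduce S modulo (g_1, g_2, g_3, g_4) in that order:
  leading term x: subtract (1)·g_2 from -2x + 2y^{2} + y - 1 → y + 1
  leading term y: no divisor's leading term divides it; move y to the remainder.
  leading term 1: no divisor's leading term divides it; move 1 to the remainder.
The remainder y + 1 is nonzero, so it would be added as the next basis element.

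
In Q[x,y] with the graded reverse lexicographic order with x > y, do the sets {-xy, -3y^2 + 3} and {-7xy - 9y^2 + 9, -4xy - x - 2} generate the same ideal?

Two ideals are equal iff their reduced Gröbner bases coincide (the reduced basis is unique for a fixed ordering).
Buchberger on the first generating set:
f_1 = -xy, LT = xy.
f_2 = -3y^2 + 3, LT = y^2.

S(f_1,f_2): lcm = xy^2. S = x.
  reduce S modulo (f_1, f_2):
  remainder x ≠ 0; add g_3 = x to the basis.

The other S-polynomials (S(f_1,g_3), S(f_2,g_3)) all reduce to 0 modulo the current basis, so we have a Gröbner basis.
Inter-reduce: drop elements whose leading term is divisible by another's, tail-reduce, and make monic.
Reduced Gröbner basis: {y^2 - 1, x}.

Buchberger on the second generating set:
h_1 = -7xy - 9y^2 + 9, LT = xy.
h_2 = -4xy - x - 2, LT = xy.

S(h_1,h_2): lcm = xy. S = 9/7y^2 - 1/4x - 25/14.
  reduce S modulo (h_1, h_2):
  remainder 9/7y^2 - 1/4x - 25/14 ≠ 0; add k_3 = 9/7y^2 - 1/4x - 25/14 to the basis.

S(h_1,k_3): lcm = xy^2. S = 9/7y^3 + 7/36x^2 + 25/18x - 9/7y.
  reduce S modulo (h_1, h_2, k_3):
  remainder 7/36x^2 + 191/144x + 1/2y - 1/8 ≠ 0; add k_4 = 7/36x^2 + 191/144x + 1/2y - 1/8 to the basis.

The other S-polynomials (S(h_2,k_3), S(h_1,k_4), S(h_2,k_4), S(k_3,k_4)) all reduce to 0 modulo the current basis, so we have a Gröbner basis.
Inter-reduce: drop elements whose leading term is divisible by another's, tail-reduce, and make monic.
Reduced Gröbner basis: {x^2 + 191/28x + 18/7y - 9/14, xy + 1/4x + 1/2, y^2 - 7/36x - 25/18}.

Since the reduced bases disagree, the two ideals are not the same.

No, the ideals differ.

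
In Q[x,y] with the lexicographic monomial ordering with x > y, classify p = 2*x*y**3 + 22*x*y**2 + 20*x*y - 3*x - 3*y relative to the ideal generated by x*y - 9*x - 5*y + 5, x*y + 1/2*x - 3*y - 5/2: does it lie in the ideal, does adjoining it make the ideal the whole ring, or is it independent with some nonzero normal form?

First compute the reduced Gröbner basis of I by Buchberger's algorithm.
f_1 = x*y - 9*x - 5*y + 5, LT = x*y.
f_2 = x*y + 1/2*x - 3*y - 5/2, LT = x*y.

S(f_1,f_2): lcm = x*y. S = -19/2*x - 2*y + 15/2.
  leading term x: no divisor's leading term divides it; move -19/2*x to the remainder.
  leading term y: no divisor's leading term divides it; move -2*y to the remainder.
  leading term 1: no divisor's leading term divides it; move 15/2 to the remainder.
  remainder -19/2*x - 2*y + 15/2 ≠ 0; add h_3 = -19/2*x - 2*y + 15/2 to the basis.

S(f_1,h_3): lcm = x*y. S = -9*x - 4/19*y**2 - 80/19*y + 5.
  leading term x: subtract (18/19)·h_3 from -9*x - 4/19*y**2 - 80/19*y + 5 → -4/19*y**2 - 44/19*y - 40/19
  leading term y**2: no divisor's leading term divides it; move -4/19*y**2 to the remainder.
  leading term y: no divisor's leading term divides it; move -44/19*y to the remainder.
  leading term 1: no divisor's leading term divides it; move -40/19 to the remainder.
  remainder -4/19*y**2 - 44/19*y - 40/19 ≠ 0; add h_4 = -4/19*y**2 - 44/19*y - 40/19 to the basis.

S(f_2,h_3): lcm = x*y. S = 1/2*x - 4/19*y**2 - 42/19*y - 5/2.
  leading term x: subtract (-1/19)·h_3 from 1/2*x - 4/19*y**2 - 42/19*y - 5/2 → -4/19*y**2 - 44/19*y - 40/19
  leading term y**2: subtract (1)·h_4 from -4/19*y**2 - 44/19*y - 40/19 → 0
  remainder 0.

S(f_1,h_4): lcm = x*y**2. S = -20*x*y - 10*x - 5*y**2 + 5*y.
  leading term x*y: subtract (-20)·f_1 from -20*x*y - 10*x - 5*y**2 + 5*y → -190*x - 5*y**2 - 95*y + 100
  leading term x: subtract (20)·h_3 from -190*x - 5*y**2 - 95*y + 100 → -5*y**2 - 55*y - 50
  leading term y**2: subtract (95/4)·h_4 from -5*y**2 - 55*y - 50 → 0
  remainder 0.

S(f_2,h_4): lcm = x*y**2. S = -21/2*x*y - 10*x - 3*y**2 - 5/2*y.
  leading term x*y: subtract (-21/2)·f_1 from -21/2*x*y - 10*x - 3*y**2 - 5/2*y → -209/2*x - 3*y**2 - 55*y + 105/2
  leading term x: subtract (11)·h_3 from -209/2*x - 3*y**2 - 55*y + 105/2 → -3*y**2 - 33*y - 30
  leading term y**2: subtract (57/4)·h_4 from -3*y**2 - 33*y - 30 → 0
  remainder 0.

S(h_3,h_4): leading monomials are coprime, so the S-polynomial reduces to 0 (Buchberger's first criterion).
Every S-polynomial of the final basis reduces to 0, so we have a Gröbner basis.
Inter-reduce: drop elements whose leading term is divisible by another's, tail-reduce, and make monic.
Reduced Gröbner basis: {x + 4/19*y - 15/19, y**2 + 11*y + 10}.
Label its elements g_1 = x + 4/19*y - 15/19, g_2 = y**2 + 11*y + 10.

Reduce p = 2*x*y**3 + 22*x*y**2 + 20*x*y - 3*x - 3*y modulo G:
  leading term x*y**3: subtract (2*y**3)·g_1 from 2*x*y**3 + 22*x*y**2 + 20*x*y - 3*x - 3*y → 22*x*y**2 + 20*x*y - 3*x - 8/19*y**4 + 30/19*y**3 - 3*y
  leading term x*y**2: subtract (22*y**2)·g_1 from 22*x*y**2 + 20*x*y - 3*x - 8/19*y**4 + 30/19*y**3 - 3*y → 20*x*y - 3*x - 8/19*y**4 - 58/19*y**3 + 330/19*y**2 - 3*y
  leading term x*y: subtract (20*y)·g_1 from 20*x*y - 3*x - 8/19*y**4 - 58/19*y**3 + 330/19*y**2 - 3*y → -3*x - 8/19*y**4 - 58/19*y**3 + 250/19*y**2 + 243/19*y
  leading term x: subtract (-3)·g_1 from -3*x - 8/19*y**4 - 58/19*y**3 + 250/19*y**2 + 243/19*y → -8/19*y**4 - 58/19*y**3 + 250/19*y**2 + 255/19*y - 45/19
  leading term y**4: subtract (-8/19*y**2)·g_2 from -8/19*y**4 - 58/19*y**3 + 250/19*y**2 + 255/19*y - 45/19 → 30/19*y**3 + 330/19*y**2 + 255/19*y - 45/19
  leading term y**3: subtract (30/19*y)·g_2 from 30/19*y**3 + 330/19*y**2 + 255/19*y - 45/19 → -45/19*y - 45/19
  leading term y: no divisor's leading term divides it; move -45/19*y to the remainder.
  leading term 1: no divisor's leading term divides it; move -45/19 to the remainder.
  normal form = -45/19*y - 45/19.
The normal form is nonzero, so p ∉ I. Since p minus its normal form lies in I, I + (p) = I + (r) where r = -45/19*y - 45/19; decide whether this ideal is the whole ring.
Run Buchberger on G together with r (pairs among the g_i already reduce to 0 since G is a Gröbner basis):
g_1 = x + 4/19*y - 15/19, LT = x.
g_2 = y**2 + 11*y + 10, LT = y**2.
r = -45/19*y - 45/19, LT = y.

S(g_1,g_2): leading monomials are coprime, so the S-polynomial reduces to 0 (Buchberger's first criterion).
S(g_1,r): leading monomials are coprime, so the S-polynomial reduces to 0 (Buchberger's first criterion).
S(g_2,r): lcm = y**2. S = 10*y + 10.
  leading term y: subtract (-38/9)·r from 10*y + 10 → 0
  remainder 0.

Every S-polynomial of the final basis reduces to 0, so we have a Gröbner basis.
Inter-reduce: drop elements whose leading term is divisible by another's, tail-reduce, and make monic.
Reduced Gröbner basis: {x - 1, y + 1}.
The reduced Gröbner basis of I + (p) is {x - 1, y + 1} ≠ {1}, a proper ideal, so the enlarged system stays consistent: p is independent of I, with normal form -45/19*y - 45/19.

2*x*y**3 + 22*x*y**2 + 20*x*y - 3*x - 3*y is independent of I; its normal form modulo I is -45/19*y - 45/19.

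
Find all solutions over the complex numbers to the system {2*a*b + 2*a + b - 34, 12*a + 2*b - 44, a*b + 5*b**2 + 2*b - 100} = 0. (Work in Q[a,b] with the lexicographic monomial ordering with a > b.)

Compute a lex Gröbner basis by Buchberger's algorithm.
f_1 = 2*a*b + 2*a + b - 34, LT = a*b.
f_2 = 12*a + 2*b - 44, LT = a.
f_3 = a*b + 5*b**2 + 2*b - 100, LT = a*b.

S(f_1,f_2): lcm = a*b. S = a - 1/6*b**2 + 25/6*b - 17.
  leading term a: subtract (1/12)·f_2 from a - 1/6*b**2 + 25/6*b - 17 → -1/6*b**2 + 4*b - 40/3
  leading term b**2: no divisor's leading term divides it; move -1/6*b**2 to the remainder.
  leading term b: no divisor's leading term divides it; move 4*b to the remainder.
  leading term 1: no divisor's leading term divides it; move -40/3 to the remainder.
  remainder -1/6*b**2 + 4*b - 40/3 ≠ 0; add h_4 = -1/6*b**2 + 4*b - 40/3 to the basis.

S(f_1,f_3): lcm = a*b. S = a - 5*b**2 - 3/2*b + 83.
  leading term a: subtract (1/12)·f_2 from a - 5*b**2 - 3/2*b + 83 → -5*b**2 - 5/3*b + 260/3
  leading term b**2: subtract (30)·h_4 from -5*b**2 - 5/3*b + 260/3 → -365/3*b + 1460/3
  leading term b: no divisor's leading term divides it; move -365/3*b to the remainder.
  leading term 1: no divisor's leading term divides it; move 1460/3 to the remainder.
  remainder -365/3*b + 1460/3 ≠ 0; add h_5 = -365/3*b + 1460/3 to the basis.

S(f_2,f_3): lcm = a*b. S = -29/6*b**2 - 17/3*b + 100.
  leading term b**2: subtract (29)·h_4 from -29/6*b**2 - 17/3*b + 100 → -365/3*b + 1460/3
  leading term b: subtract (1)·h_5 from -365/3*b + 1460/3 → 0
  remainder 0.

S(f_1,h_4): lcm = a*b**2. S = 25*a*b - 80*a + 1/2*b**2 - 17*b.
  leading term a*b: subtract (25/2)·f_1 from 25*a*b - 80*a + 1/2*b**2 - 17*b → -105*a + 1/2*b**2 - 59/2*b + 425
  leading term a: subtract (-35/4)·f_2 from -105*a + 1/2*b**2 - 59/2*b + 425 → 1/2*b**2 - 12*b + 40
  leading term b**2: subtract (-3)·h_4 from 1/2*b**2 - 12*b + 40 → 0
  remainder 0.

S(f_2,h_4): leading monomials are coprime, so the S-polynomial reduces to 0 (Buchberger's first criterion).
S(f_3,h_4): lcm = a*b**2. S = 24*a*b - 80*a + 5*b**3 + 2*b**2 - 100*b.
  leading term a*b: subtract (12)·f_1 from 24*a*b - 80*a + 5*b**3 + 2*b**2 - 100*b → -104*a + 5*b**3 + 2*b**2 - 112*b + 408
  leading term a: subtract (-26/3)·f_2 from -104*a + 5*b**3 + 2*b**2 - 112*b + 408 → 5*b**3 + 2*b**2 - 284/3*b + 80/3
  leading term b**3: subtract (-30*b)·h_4 from 5*b**3 + 2*b**2 - 284/3*b + 80/3 → 122*b**2 - 1484/3*b + 80/3
  leading term b**2: subtract (-732)·h_4 from 122*b**2 - 1484/3*b + 80/3 → 7300/3*b - 29200/3
  leading term b: subtract (-20)·h_5 from 7300/3*b - 29200/3 → 0
  remainder 0.

S(f_1,h_5): lcm = a*b. S = 5*a + 1/2*b - 17.
  leading term a: subtract (5/12)·f_2 from 5*a + 1/2*b - 17 → -1/3*b + 4/3
  leading term b: subtract (1/365)·h_5 from -1/3*b + 4/3 → 0
  remainder 0.

S(f_2,h_5): leading monomials are coprime, so the S-polynomial reduces to 0 (Buchberger's first criterion).
S(f_3,h_5): lcm = a*b. S = 4*a + 5*b**2 + 2*b - 100.
  leading term a: subtract (1/3)·f_2 from 4*a + 5*b**2 + 2*b - 100 → 5*b**2 + 4/3*b - 256/3
  leading term b**2: subtract (-30)·h_4 from 5*b**2 + 4/3*b - 256/3 → 364/3*b - 1456/3
  leading term b: subtract (-364/365)·h_5 from 364/3*b - 1456/3 → 0
  remainder 0.

S(h_4,h_5): lcm = b**2. S = -20*b + 80.
  leading term b: subtract (12/73)·h_5 from -20*b + 80 → 0
  remainder 0.

Every S-polynomial of the final basis reduces to 0, so we have a Gröbner basis.
Inter-reduce: drop elements whose leading term is divisible by another's, tail-reduce, and make monic.
Reduced Gröbner basis: {a - 3, b - 4}.

Since the basis is lex-ordered, b - 4 is univariate in b. Its roots are {4}. Back-substituting each root into the other basis elements fixes the other coordinates.
  b = 4: the earlier basis element becomes a - 3 = 0, giving a = 3 — point (3, 4).
Check: every point annihilates each of the original generators.

{(3, 4)}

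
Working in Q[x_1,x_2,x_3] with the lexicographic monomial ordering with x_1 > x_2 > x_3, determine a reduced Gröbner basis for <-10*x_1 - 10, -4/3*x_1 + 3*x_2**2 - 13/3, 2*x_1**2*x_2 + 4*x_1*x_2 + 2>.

f_1 = -10*x_1 - 10, LT = x_1.
f_2 = -4/3*x_1 + 3*x_2**2 - 13/3, LT = x_1.
f_3 = 2*x_1**2*x_2 + 4*x_1*x_2 + 2, LT = x_1**2*x_2.

S(f_1,f_2): lcm = x_1. S = 9/4*x_2**2 - 9/4.
  leading term x_2**2: no divisor's leading term divides it; move 9/4*x_2**2 to the remainder.
  leading term 1: no divisor's leading term divides it; move -9/4 to the remainder.
  remainder 9/4*x_2**2 - 9/4 ≠ 0; add g_4 = 9/4*x_2**2 - 9/4 to the basis.

S(f_1,f_3): lcm = x_1**2*x_2. S = -x_1*x_2 - 1.
  leading term x_1*x_2: subtract (1/10*x_2)·f_1 from -x_1*x_2 - 1 → x_2 - 1
  leading term x_2: no divisor's leading term divides it; move x_2 to the remainder.
  leading term 1: no divisor's leading term divides it; move -1 to the remainder.
  remainder x_2 - 1 ≠ 0; add g_5 = x_2 - 1 to the basis.

The other S-polynomials (S(f_2,f_3), S(f_1,g_4), S(f_2,g_4), S(f_3,g_4), S(f_1,g_5), S(f_2,g_5), S(f_3,g_5), S(g_4,g_5)) all reduce to 0 modulo the current basis, so we have a Gröbner basis.
Inter-reduce: drop elements whose leading term is divisible by another's, tail-reduce, and make monic.

G = {x_1 + 1, x_2 - 1}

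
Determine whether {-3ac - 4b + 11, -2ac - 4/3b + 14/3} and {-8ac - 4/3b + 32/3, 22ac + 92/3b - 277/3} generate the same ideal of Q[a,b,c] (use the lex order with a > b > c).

No, the ideals differ.

Two ideals are equal iff their reduced Gröbner bases coincide (the reduced basis is unique for a fixed ordering).
Buchberger on the first generating set:
f_1 = -3ac - 4b + 11, LT = ac.
f_2 = -2ac - 4/3b + 14/3, LT = ac.

S(f_1,f_2): lcm = ac. S = 2/3b - 4/3.
  leading term b: no divisor's leading term divides it; move 2/3b to the remainder.
  leading term 1: no divisor's leading term divides it; move -4/3 to the remainder.
  remainder 2/3b - 4/3 ≠ 0; add g_3 = 2/3b - 4/3 to the basis.

S(f_1,g_3): leading monomials are coprime, so the S-polynomial reduces to 0 (Buchberger's first criterion).
S(f_2,g_3): leading monomials are coprime, so the S-polynomial reduces to 0 (Buchberger's first criterion).
Every S-polynomial of the final basis reduces to 0, so we have a Gröbner basis.
Inter-reduce: drop elements whose leading term is divisible by another's, tail-reduce, and make monic.
Reduced Gröbner basis: {ac - 1, b - 2}.

Buchberger on the second generating set:
h_1 = -8ac - 4/3b + 32/3, LT = ac.
h_2 = 22ac + 92/3b - 277/3, LT = ac.

S(h_1,h_2): lcm = ac. S = -27/22b + 63/22.
  leading term b: no divisor's leading term divides it; move -27/22b to the remainder.
  leading term 1: no divisor's leading term divides it; move 63/22 to the remainder.
  remainder -27/22b + 63/22 ≠ 0; add k_3 = -27/22b + 63/22 to the basis.

S(h_1,k_3): leading monomials are coprime, so the S-polynomial reduces to 0 (Buchberger's first criterion).
S(h_2,k_3): leading monomials are coprime, so the S-polynomial reduces to 0 (Buchberger's first criterion).
Every S-polynomial of the final basis reduces to 0, so we have a Gröbner basis.
Inter-reduce: drop elements whose leading term is divisible by another's, tail-reduce, and make monic.
Reduced Gröbner basis: {ac - 17/18, b - 7/3}.

The bases are distinct; the ideals are different.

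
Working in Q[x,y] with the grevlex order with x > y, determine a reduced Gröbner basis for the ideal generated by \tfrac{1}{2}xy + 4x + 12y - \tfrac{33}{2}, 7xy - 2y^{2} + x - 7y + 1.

G = {x^{2} - \tfrac{184}{55}x + \tfrac{90}{11}y - \tfrac{321}{55}, xy + 8x + 24y - 33, y^{2} + \tfrac{55}{2}x + \tfrac{175}{2}y - 116}

f_1 = \tfrac{1}{2}xy + 4x + 12y - \tfrac{33}{2}, LT = xy.
f_2 = 7xy - 2y^{2} + x - 7y + 1, LT = xy.

S(f_1,f_2): lcm = xy. S = \tfrac{2}{7}y^{2} + \tfrac{55}{7}x + 25y - \tfrac{232}{7}.
  reduce S modulo (f_1, f_2):
  remainder \tfrac{2}{7}y^{2} + \tfrac{55}{7}x + 25y - \tfrac{232}{7} ≠ 0; add g_3 = \tfrac{2}{7}y^{2} + \tfrac{55}{7}x + 25y - \tfrac{232}{7} to the basis.

S(f_1,g_3): lcm = xy^{2}. S = -\tfrac{55}{2}x^{2} - \tfrac{159}{2}xy + 24y^{2} + 116x - 33y.
  reduce S modulo (f_1, f_2, g_3):
  remainder -\tfrac{55}{2}x^{2} + 92x - 225y + \tfrac{321}{2} ≠ 0; add g_4 = -\tfrac{55}{2}x^{2} + 92x - 225y + \tfrac{321}{2} to the basis.

The other S-polynomials (S(f_2,g_3), S(f_1,g_4), S(f_2,g_4), S(g_3,g_4)) all reduce to 0 modulo the current basis, so we have a Gröbner basis.
Inter-reduce: drop elements whose leading term is divisible by another's, tail-reduce, and make monic.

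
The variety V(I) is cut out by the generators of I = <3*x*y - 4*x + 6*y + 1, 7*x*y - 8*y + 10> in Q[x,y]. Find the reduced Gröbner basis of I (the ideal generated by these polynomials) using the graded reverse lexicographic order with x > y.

G = {y**2 - 5/6*y + 20/33, x - 33/14*y + 23/28}

f_1 = 3*x*y - 4*x + 6*y + 1, LT = x*y.
f_2 = 7*x*y - 8*y + 10, LT = x*y.

S(f_1,f_2): lcm = x*y. S = -4/3*x + 22/7*y - 23/21.
  leading term x: no divisor's leading term divides it; move -4/3*x to the remainder.
  leading term y: no divisor's leading term divides it; move 22/7*y to the remainder.
  leading term 1: no divisor's leading term divides it; move -23/21 to the remainder.
  remainder -4/3*x + 22/7*y - 23/21 ≠ 0; add g_3 = -4/3*x + 22/7*y - 23/21 to the basis.

S(f_1,g_3): lcm = x*y. S = 33/14*y**2 - 4/3*x + 33/28*y + 1/3.
  leading term y**2: no divisor's leading term divides it; move 33/14*y**2 to the remainder.
  leading term x: subtract (1)·g_3 from -4/3*x + 33/28*y + 1/3 → -55/28*y + 10/7
  leading term y: no divisor's leading term divides it; move -55/28*y to the remainder.
  leading term 1: no divisor's leading term divides it; move 10/7 to the remainder.
  remainder 33/14*y**2 - 55/28*y + 10/7 ≠ 0; add g_4 = 33/14*y**2 - 55/28*y + 10/7 to the basis.

The other S-polynomials (S(f_2,g_3), S(f_1,g_4), S(f_2,g_4), S(g_3,g_4)) all reduce to 0 modulo the current basis, so we have a Gröbner basis.
Inter-reduce: drop elements whose leading term is divisible by another's, tail-reduce, and make monic.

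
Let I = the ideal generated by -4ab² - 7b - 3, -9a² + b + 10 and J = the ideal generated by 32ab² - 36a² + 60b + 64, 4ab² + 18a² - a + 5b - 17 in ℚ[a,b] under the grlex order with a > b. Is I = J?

No, the ideals differ.

Two ideals are equal iff their reduced Gröbner bases coincide (the reduced basis is unique for a fixed ordering).
Buchberger on the first generating set:
f_1 = -4ab² - 7b - 3, LT = ab².
f_2 = -9a² + b + 10, LT = a².

S(f_1,f_2): lcm = a²b². S = 1/9b³ + 7/4ab + 10/9b² + ¾a.
  leading term b³: no divisor's leading term divides it; move 1/9b³ to the remainder.
  leading term ab: no divisor's leading term divides it; move 7/4ab to the remainder.
  leading term b²: no divisor's leading term divides it; move 10/9b² to the remainder.
  leading term a: no divisor's leading term divides it; move ¾a to the remainder.
  remainder 1/9b³ + 7/4ab + 10/9b² + ¾a ≠ 0; add g_3 = 1/9b³ + 7/4ab + 10/9b² + ¾a to the basis.

The other S-polynomials (S(f_1,g_3), S(f_2,g_3)) all reduce to 0 modulo the current basis, so we have a Gröbner basis.
Inter-reduce: drop elements whose leading term is divisible by another's, tail-reduce, and make monic.
Reduced Gröbner basis: {ab² + 7/4b + ¾, b³ + 63/4ab + 10b² + 27/4a, a² - 1/9b - 10/9}.

Buchberger on the second generating set:
h_1 = 32ab² - 36a² + 60b + 64, LT = ab².
h_2 = 4ab² + 18a² - a + 5b - 17, LT = ab².

S(h_1,h_2): lcm = ab². S = -45/8a² + ¼a + ⅝b + 25/4.
  leading term a²: no divisor's leading term divides it; move -45/8a² to the remainder.
  leading term a: no divisor's leading term divides it; move ¼a to the remainder.
  leading term b: no divisor's leading term divides it; move ⅝b to the remainder.
  leading term 1: no divisor's leading term divides it; move 25/4 to the remainder.
  remainder -45/8a² + ¼a + ⅝b + 25/4 ≠ 0; add k_3 = -45/8a² + ¼a + ⅝b + 25/4 to the basis.

S(h_1,k_3): lcm = a²b². S = -9/8a³ + 2/45ab² + 1/9b³ + 15/8ab + 10/9b² + 2a.
  leading term a³: subtract (⅕a)·k_3 from -9/8a³ + 2/45ab² + 1/9b³ + 15/8ab + 10/9b² + 2a → 2/45ab² + 1/9b³ - 1/20a² + 7/4ab + 10/9b² + ¾a
  leading term ab²: subtract (1/720)·h_1 from 2/45ab² + 1/9b³ - 1/20a² + 7/4ab + 10/9b² + ¾a → 1/9b³ + 7/4ab + 10/9b² + ¾a - 1/12b - 4/45
  leading term b³: no divisor's leading term divides it; move 1/9b³ to the remainder.
  leading term ab: no divisor's leading term divides it; move 7/4ab to the remainder.
  leading term b²: no divisor's leading term divides it; move 10/9b² to the remainder.
  leading term a: no divisor's leading term divides it; move ¾a to the remainder.
  leading term b: no divisor's leading term divides it; move -1/12b to the remainder.
  leading term 1: no divisor's leading term divides it; move -4/45 to the remainder.
  remainder 1/9b³ + 7/4ab + 10/9b² + ¾a - 1/12b - 4/45 ≠ 0; add k_4 = 1/9b³ + 7/4ab + 10/9b² + ¾a - 1/12b - 4/45 to the basis.

The other S-polynomials (S(h_2,k_3), S(h_1,k_4), S(h_2,k_4), S(k_3,k_4)) all reduce to 0 modulo the current basis, so we have a Gröbner basis.
Inter-reduce: drop elements whose leading term is divisible by another's, tail-reduce, and make monic.
Reduced Gröbner basis: {ab² - 1/20a + 7/4b + ¾, b³ + 63/4ab + 10b² + 27/4a - ¾b - ⅘, a² - 2/45a - 1/9b - 10/9}.

Since the reduced bases disagree, the two ideals are not the same.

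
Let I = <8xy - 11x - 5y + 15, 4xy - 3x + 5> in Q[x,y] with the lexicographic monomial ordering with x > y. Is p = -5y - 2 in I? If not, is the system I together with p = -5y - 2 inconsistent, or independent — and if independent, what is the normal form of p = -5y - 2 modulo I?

Adjoining -5y - 2 makes the ideal the whole ring: the system is inconsistent.

First compute the reduced Gröbner basis of I by Buchberger's algorithm.
f_1 = 8xy - 11x - 5y + 15, LT = xy.
f_2 = 4xy - 3x + 5, LT = xy.

S(f_1,f_2): lcm = xy. S = -5/8x - 5/8y + 5/8.
  leading term x: no divisor's leading term divides it; move -5/8x to the remainder.
  leading term y: no divisor's leading term divides it; move -5/8y to the remainder.
  leading term 1: no divisor's leading term divides it; move 5/8 to the remainder.
  remainder -5/8x - 5/8y + 5/8 ≠ 0; add h_3 = -5/8x - 5/8y + 5/8 to the basis.

S(f_1,h_3): lcm = xy. S = -11/8x - y^2 + 3/8y + 15/8.
  leading term x: subtract (11/5)·h_3 from -11/8x - y^2 + 3/8y + 15/8 → -y^2 + 7/4y + 1/2
  leading term y^2: no divisor's leading term divides it; move -y^2 to the remainder.
  leading term y: no divisor's leading term divides it; move 7/4y to the remainder.
  leading term 1: no divisor's leading term divides it; move 1/2 to the remainder.
  remainder -y^2 + 7/4y + 1/2 ≠ 0; add h_4 = -y^2 + 7/4y + 1/2 to the basis.

S(f_2,h_3): lcm = xy. S = -3/4x - y^2 + y + 5/4.
  leading term x: subtract (6/5)·h_3 from -3/4x - y^2 + y + 5/4 → -y^2 + 7/4y + 1/2
  leading term y^2: subtract (1)·h_4 from -y^2 + 7/4y + 1/2 → 0
  remainder 0.

S(f_1,h_4): lcm = xy^2. S = 3/8xy + 1/2x - 5/8y^2 + 15/8y.
  leading term xy: subtract (3/64)·f_1 from 3/8xy + 1/2x - 5/8y^2 + 15/8y → 65/64x - 5/8y^2 + 135/64y - 45/64
  leading term x: subtract (-13/8)·h_3 from 65/64x - 5/8y^2 + 135/64y - 45/64 → -5/8y^2 + 35/32y + 5/16
  leading term y^2: subtract (5/8)·h_4 from -5/8y^2 + 35/32y + 5/16 → 0
  remainder 0.

S(f_2,h_4): lcm = xy^2. S = xy + 1/2x + 5/4y.
  leading term xy: subtract (1/8)·f_1 from xy + 1/2x + 5/4y → 15/8x + 15/8y - 15/8
  leading term x: subtract (-3)·h_3 from 15/8x + 15/8y - 15/8 → 0
  remainder 0.

S(h_3,h_4): leading monomials are coprime, so the S-polynomial reduces to 0 (Buchberger's first criterion).
Every S-polynomial of the final basis reduces to 0, so we have a Gröbner basis.
Inter-reduce: drop elements whose leading term is divisible by another's, tail-reduce, and make monic.
Reduced Gröbner basis: {x + y - 1, y^2 - 7/4y - 1/2}.
Label its elements g_1 = x + y - 1, g_2 = y^2 - 7/4y - 1/2.

Reduce p = -5y - 2 modulo G:
  leading term y: no divisor's leading term divides it; move -5y to the remainder.
  leading term 1: no divisor's leading term divides it; move -2 to the remainder.
  normal form = -5y - 2.
The normal form is nonzero, so p ∉ I. Since p minus its normal form lies in I, I + (p) = I + (r) where r = -5y - 2; decide whether this ideal is the whole ring.
Run Buchberger on G together with r (pairs among the g_i already reduce to 0 since G is a Gröbner basis):
g_1 = x + y - 1, LT = x.
g_2 = y^2 - 7/4y - 1/2, LT = y^2.
r = -5y - 2, LT = y.

S(g_1,g_2): leading monomials are coprime, so the S-polynomial reduces to 0 (Buchberger's first criterion).
S(g_1,r): leading monomials are coprime, so the S-polynomial reduces to 0 (Buchberger's first criterion).
S(g_2,r): lcm = y^2. S = -43/20y - 1/2.
  leading term y: subtract (43/100)·r from -43/20y - 1/2 → 9/25
  leading term 1: no divisor's leading term divides it; move 9/25 to the remainder.
  remainder 9/25 ≠ 0; add m_4 = 9/25 to the basis.

S(g_1,m_4): leading monomials are coprime, so the S-polynomial reduces to 0 (Buchberger's first criterion).
S(g_2,m_4): leading monomials are coprime, so the S-polynomial reduces to 0 (Buchberger's first criterion).
S(r,m_4): leading monomials are coprime, so the S-polynomial reduces to 0 (Buchberger's first criterion).
Every S-polynomial of the final basis reduces to 0, so we have a Gröbner basis.
Inter-reduce: drop elements whose leading term is divisible by another's, tail-reduce, and make monic.
Reduced Gröbner basis: {1}.
The reduced Gröbner basis of I + (p) is {1}: the ideal is the whole ring, so the enlarged system has no common solution — adjoining p is inconsistent.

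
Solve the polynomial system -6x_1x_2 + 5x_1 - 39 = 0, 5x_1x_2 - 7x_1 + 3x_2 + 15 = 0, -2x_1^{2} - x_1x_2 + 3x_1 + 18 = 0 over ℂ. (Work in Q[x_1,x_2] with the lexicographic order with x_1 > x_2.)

Compute a lex Gröbner basis by Buchberger's algorithm.
f_1 = -6x_1x_2 + 5x_1 - 39, LT = x_1x_2.
f_2 = 5x_1x_2 - 7x_1 + 3x_2 + 15, LT = x_1x_2.
f_3 = -2x_1^{2} - x_1x_2 + 3x_1 + 18, LT = x_1^{2}.

S(f_1,f_2): lcm = x_1x_2. S = \tfrac{17}{30}x_1 - \tfrac{3}{5}x_2 + \tfrac{7}{2}.
  leading term x_1: no divisor's leading term divides it; move \tfrac{17}{30}x_1 to the remainder.
  leading term x_2: no divisor's leading term divides it; move -\tfrac{3}{5}x_2 to the remainder.
  leading term 1: no divisor's leading term divides it; move \tfrac{7}{2} to the remainder.
  remainder \tfrac{17}{30}x_1 - \tfrac{3}{5}x_2 + \tfrac{7}{2} ≠ 0; add h_4 = \tfrac{17}{30}x_1 - \tfrac{3}{5}x_2 + \tfrac{7}{2} to the basis.

S(f_1,f_3): lcm = x_1^{2}x_2. S = -\tfrac{5}{6}x_1^{2} - \tfrac{1}{2}x_1x_2^{2} + \tfrac{3}{2}x_1x_2 + \tfrac{13}{2}x_1 + 9x_2.
  leading term x_1^{2}: subtract (\tfrac{5}{12})·f_3 from -\tfrac{5}{6}x_1^{2} - \tfrac{1}{2}x_1x_2^{2} + \tfrac{3}{2}x_1x_2 + \tfrac{13}{2}x_1 + 9x_2 → -\tfrac{1}{2}x_1x_2^{2} + \tfrac{23}{12}x_1x_2 + \tfrac{21}{4}x_1 + 9x_2 - \tfrac{15}{2}
  leading term x_1x_2^{2}: subtract (\tfrac{1}{12}x_2)·f_1 from -\tfrac{1}{2}x_1x_2^{2} + \tfrac{23}{12}x_1x_2 + \tfrac{21}{4}x_1 + 9x_2 - \tfrac{15}{2} → \tfrac{3}{2}x_1x_2 + \tfrac{21}{4}x_1 + \tfrac{49}{4}x_2 - \tfrac{15}{2}
  leading term x_1x_2: subtract (-\tfrac{1}{4})·f_1 from \tfrac{3}{2}x_1x_2 + \tfrac{21}{4}x_1 + \tfrac{49}{4}x_2 - \tfrac{15}{2} → \tfrac{13}{2}x_1 + \tfrac{49}{4}x_2 - \tfrac{69}{4}
  leading term x_1: subtract (\tfrac{195}{17})·h_4 from \tfrac{13}{2}x_1 + \tfrac{49}{4}x_2 - \tfrac{69}{4} → \tfrac{1301}{68}x_2 - \tfrac{3903}{68}
  leading term x_2: no divisor's leading term divides it; move \tfrac{1301}{68}x_2 to the remainder.
  leading term 1: no divisor's leading term divides it; move -\tfrac{3903}{68} to the remainder.
  remainder \tfrac{1301}{68}x_2 - \tfrac{3903}{68} ≠ 0; add h_5 = \tfrac{1301}{68}x_2 - \tfrac{3903}{68} to the basis.

The other S-polynomials (S(f_2,f_3), S(f_1,h_4), S(f_2,h_4), S(f_3,h_4), S(f_1,h_5), S(f_2,h_5), S(f_3,h_5), S(h_4,h_5)) all reduce to 0 modulo the current basis, so we have a Gröbner basis.
Inter-reduce: drop elements whose leading term is divisible by another's, tail-reduce, and make monic.
Reduced Gröbner basis: {x_1 + 3, x_2 - 3}.

From the last basis element, x_2 - 3 = 0, so x_2 takes values in {3}. Each choice, substituted upward through the basis, yields the corresponding point(s) of the solution set.
  x_2 = 3: the earlier basis element becomes x_1 + 3 = 0, giving x_1 = -3 — point (-3, 3).
Each listed point satisfies every original equation (direct substitution).
A lex Gröbner basis triangularizes the system, enabling back-substitution.

{(-3, 3)}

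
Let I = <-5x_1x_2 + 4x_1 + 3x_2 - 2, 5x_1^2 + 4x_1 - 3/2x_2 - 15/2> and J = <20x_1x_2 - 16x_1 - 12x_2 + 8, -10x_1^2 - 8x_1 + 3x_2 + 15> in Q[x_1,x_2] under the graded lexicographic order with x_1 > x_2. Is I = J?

Equality of ideals is decidable: compute both reduced Gröbner bases (unique for the ordering) and check whether they agree.
Buchberger on the first generating set:
f_1 = -5x_1x_2 + 4x_1 + 3x_2 - 2, LT = x_1x_2.
f_2 = 5x_1^2 + 4x_1 - 3/2x_2 - 15/2, LT = x_1^2.

S(f_1,f_2): lcm = x_1^2x_2. S = -4/5x_1^2 - 7/5x_1x_2 + 3/10x_2^2 + 2/5x_1 + 3/2x_2.
  reduce S modulo (f_1, f_2):
  remainder 3/10x_2^2 - 2/25x_1 + 21/50x_2 - 16/25 ≠ 0; add g_3 = 3/10x_2^2 - 2/25x_1 + 21/50x_2 - 16/25 to the basis.

The other S-polynomials (S(f_1,g_3), S(f_2,g_3)) all reduce to 0 modulo the current basis, so we have a Gröbner basis.
Inter-reduce: drop elements whose leading term is divisible by another's, tail-reduce, and make monic.
Reduced Gröbner basis: {x_1^2 + 4/5x_1 - 3/10x_2 - 3/2, x_1x_2 - 4/5x_1 - 3/5x_2 + 2/5, x_2^2 - 4/15x_1 + 7/5x_2 - 32/15}.

Buchberger on the second generating set:
h_1 = 20x_1x_2 - 16x_1 - 12x_2 + 8, LT = x_1x_2.
h_2 = -10x_1^2 - 8x_1 + 3x_2 + 15, LT = x_1^2.

S(h_1,h_2): lcm = x_1^2x_2. S = -4/5x_1^2 - 7/5x_1x_2 + 3/10x_2^2 + 2/5x_1 + 3/2x_2.
  reduce S modulo (h_1, h_2):
  remainder 3/10x_2^2 - 2/25x_1 + 21/50x_2 - 16/25 ≠ 0; add k_3 = 3/10x_2^2 - 2/25x_1 + 21/50x_2 - 16/25 to the basis.

The other S-polynomials (S(h_1,k_3), S(h_2,k_3)) all reduce to 0 modulo the current basis, so we have a Gröbner basis.
Inter-reduce: drop elements whose leading term is divisible by another's, tail-reduce, and make monic.
Reduced Gröbner basis: {x_1^2 + 4/5x_1 - 3/10x_2 - 3/2, x_1x_2 - 4/5x_1 - 3/5x_2 + 2/5, x_2^2 - 4/15x_1 + 7/5x_2 - 32/15}.

The two bases agree; hence the ideals are identical.

Yes, the ideals are equal.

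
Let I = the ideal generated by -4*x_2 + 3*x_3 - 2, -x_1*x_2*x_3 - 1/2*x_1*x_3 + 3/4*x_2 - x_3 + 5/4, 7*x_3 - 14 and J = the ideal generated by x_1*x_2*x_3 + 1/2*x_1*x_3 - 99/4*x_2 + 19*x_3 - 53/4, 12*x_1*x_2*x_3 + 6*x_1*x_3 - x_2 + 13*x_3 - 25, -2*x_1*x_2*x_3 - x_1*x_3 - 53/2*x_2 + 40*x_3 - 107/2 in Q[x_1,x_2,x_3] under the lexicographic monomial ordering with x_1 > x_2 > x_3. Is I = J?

Equality of ideals is decidable: compute both reduced Gröbner bases (unique for the ordering) and check whether they agree.
Buchberger on the first generating set:
f_1 = -4*x_2 + 3*x_3 - 2, LT = x_2.
f_2 = -x_1*x_2*x_3 - 1/2*x_1*x_3 + 3/4*x_2 - x_3 + 5/4, LT = x_1*x_2*x_3.
f_3 = 7*x_3 - 14, LT = x_3.

S(f_1,f_2): lcm = x_1*x_2*x_3. S = -3/4*x_1*x_3**2 + 3/4*x_2 - x_3 + 5/4.
  leading term x_1*x_3**2: subtract (-3/28*x_1*x_3)·f_3 from -3/4*x_1*x_3**2 + 3/4*x_2 - x_3 + 5/4 → -3/2*x_1*x_3 + 3/4*x_2 - x_3 + 5/4
  leading term x_1*x_3: subtract (-3/14*x_1)·f_3 from -3/2*x_1*x_3 + 3/4*x_2 - x_3 + 5/4 → -3*x_1 + 3/4*x_2 - x_3 + 5/4
  leading term x_1: no divisor's leading term divides it; move -3*x_1 to the remainder.
  leading term x_2: subtract (-3/16)·f_1 from 3/4*x_2 - x_3 + 5/4 → -7/16*x_3 + 7/8
  leading term x_3: subtract (-1/16)·f_3 from -7/16*x_3 + 7/8 → 0
  remainder -3*x_1 ≠ 0; add g_4 = -3*x_1 to the basis.

The other S-polynomials (S(f_1,f_3), S(f_2,f_3), S(f_1,g_4), S(f_2,g_4), S(f_3,g_4)) all reduce to 0 modulo the current basis, so we have a Gröbner basis.
Inter-reduce: drop elements whose leading term is divisible by another's, tail-reduce, and make monic.
Reduced Gröbner basis: {x_1, x_2 - 1, x_3 - 2}.

Buchberger on the second generating set:
h_1 = x_1*x_2*x_3 + 1/2*x_1*x_3 - 99/4*x_2 + 19*x_3 - 53/4, LT = x_1*x_2*x_3.
h_2 = 12*x_1*x_2*x_3 + 6*x_1*x_3 - x_2 + 13*x_3 - 25, LT = x_1*x_2*x_3.
h_3 = -2*x_1*x_2*x_3 - x_1*x_3 - 53/2*x_2 + 40*x_3 - 107/2, LT = x_1*x_2*x_3.

S(h_1,h_2): lcm = x_1*x_2*x_3. S = -74/3*x_2 + 215/12*x_3 - 67/6.
  leading term x_2: no divisor's leading term divides it; move -74/3*x_2 to the remainder.
  leading term x_3: no divisor's leading term divides it; move 215/12*x_3 to the remainder.
  leading term 1: no divisor's leading term divides it; move -67/6 to the remainder.
  remainder -74/3*x_2 + 215/12*x_3 - 67/6 ≠ 0; add k_4 = -74/3*x_2 + 215/12*x_3 - 67/6 to the basis.

S(h_1,h_3): lcm = x_1*x_2*x_3. S = -38*x_2 + 39*x_3 - 40.
  leading term x_2: subtract (57/37)·k_4 from -38*x_2 + 39*x_3 - 40 → 1687/148*x_3 - 1687/74
  leading term x_3: no divisor's leading term divides it; move 1687/148*x_3 to the remainder.
  leading term 1: no divisor's leading term divides it; move -1687/74 to the remainder.
  remainder 1687/148*x_3 - 1687/74 ≠ 0; add k_5 = 1687/148*x_3 - 1687/74 to the basis.

S(h_1,k_4): lcm = x_1*x_2*x_3. S = 215/296*x_1*x_3**2 + 7/148*x_1*x_3 - 99/4*x_2 + 19*x_3 - 53/4.
  leading term x_1*x_3**2: subtract (215/3374*x_1*x_3)·k_5 from 215/296*x_1*x_3**2 + 7/148*x_1*x_3 - 99/4*x_2 + 19*x_3 - 53/4 → 3/2*x_1*x_3 - 99/4*x_2 + 19*x_3 - 53/4
  leading term x_1*x_3: subtract (222/1687*x_1)·k_5 from 3/2*x_1*x_3 - 99/4*x_2 + 19*x_3 - 53/4 → 3*x_1 - 99/4*x_2 + 19*x_3 - 53/4
  leading term x_1: no divisor's leading term divides it; move 3*x_1 to the remainder.
  leading term x_2: subtract (297/296)·k_4 from -99/4*x_2 + 19*x_3 - 53/4 → 1211/1184*x_3 - 1211/592
  leading term x_3: subtract (173/1928)·k_5 from 1211/1184*x_3 - 1211/592 → 0
  remainder 3*x_1 ≠ 0; add k_6 = 3*x_1 to the basis.

The other S-polynomials (S(h_2,h_3), S(h_2,k_4), S(h_3,k_4), S(h_1,k_5), S(h_2,k_5), S(h_3,k_5), S(k_4,k_5), S(h_1,k_6), S(h_2,k_6), S(h_3,k_6), S(k_4,k_6), S(k_5,k_6)) all reduce to 0 modulo the current basis, so we have a Gröbner basis.
Inter-reduce: drop elements whose leading term is divisible by another's, tail-reduce, and make monic.
Reduced Gröbner basis: {x_1, x_2 - 1, x_3 - 2}.

The two bases agree; hence the ideals are identical.

Yes, the ideals are equal.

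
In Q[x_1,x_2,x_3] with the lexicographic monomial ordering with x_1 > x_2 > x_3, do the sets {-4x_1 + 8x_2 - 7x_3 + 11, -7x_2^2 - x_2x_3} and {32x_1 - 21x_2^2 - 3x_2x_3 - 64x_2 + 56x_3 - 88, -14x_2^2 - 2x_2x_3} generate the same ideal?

Since reduced Gröbner bases are canonical representatives of ideals under a given ordering, it suffices to compute and compare them.
Buchberger on the first generating set:
f_1 = -4x_1 + 8x_2 - 7x_3 + 11, LT = x_1.
f_2 = -7x_2^2 - x_2x_3, LT = x_2^2.

The S-polynomials (S(f_1,f_2)) all reduce to 0 modulo the current basis, so we have a Gröbner basis.
Inter-reduce: drop elements whose leading term is divisible by another's, tail-reduce, and make monic.
Reduced Gröbner basis: {x_1 - 2x_2 + 7/4x_3 - 11/4, x_2^2 + 1/7x_2x_3}.

Buchberger on the second generating set:
h_1 = 32x_1 - 21x_2^2 - 3x_2x_3 - 64x_2 + 56x_3 - 88, LT = x_1.
h_2 = -14x_2^2 - 2x_2x_3, LT = x_2^2.

The S-polynomials (S(h_1,h_2)) all reduce to 0 modulo the current basis, so we have a Gröbner basis.
Inter-reduce: drop elements whose leading term is divisible by another's, tail-reduce, and make monic.
Reduced Gröbner basis: {x_1 - 2x_2 + 7/4x_3 - 11/4, x_2^2 + 1/7x_2x_3}.

These coincide, so the ideals are equal.

Yes, the ideals are equal.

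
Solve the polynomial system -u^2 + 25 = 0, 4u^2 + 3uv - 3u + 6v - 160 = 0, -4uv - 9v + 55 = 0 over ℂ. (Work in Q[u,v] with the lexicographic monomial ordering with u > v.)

Compute a lex Gröbner basis by Buchberger's algorithm.
f_1 = -u^2 + 25, LT = u^2.
f_2 = 4u^2 + 3uv - 3u + 6v - 160, LT = u^2.
f_3 = -4uv - 9v + 55, LT = uv.

S(f_1,f_2): lcm = u^2. S = -3/4uv + 3/4u - 3/2v + 15.
  leading term uv: subtract (3/16)·f_3 from -3/4uv + 3/4u - 3/2v + 15 → 3/4u + 3/16v + 75/16
  leading term u: no divisor's leading term divides it; move 3/4u to the remainder.
  leading term v: no divisor's leading term divides it; move 3/16v to the remainder.
  leading term 1: no divisor's leading term divides it; move 75/16 to the remainder.
  remainder 3/4u + 3/16v + 75/16 ≠ 0; add h_4 = 3/4u + 3/16v + 75/16 to the basis.

S(f_1,f_3): lcm = u^2v. S = -9/4uv + 55/4u - 25v.
  leading term uv: subtract (9/16)·f_3 from -9/4uv + 55/4u - 25v → 55/4u - 319/16v - 495/16
  leading term u: subtract (55/3)·h_4 from 55/4u - 319/16v - 495/16 → -187/8v - 935/8
  leading term v: no divisor's leading term divides it; move -187/8v to the remainder.
  leading term 1: no divisor's leading term divides it; move -935/8 to the remainder.
  remainder -187/8v - 935/8 ≠ 0; add h_5 = -187/8v - 935/8 to the basis.

The other S-polynomials (S(f_2,f_3), S(f_1,h_4), S(f_2,h_4), S(f_3,h_4), S(f_1,h_5), S(f_2,h_5), S(f_3,h_5), S(h_4,h_5)) all reduce to 0 modulo the current basis, so we have a Gröbner basis.
Inter-reduce: drop elements whose leading term is divisible by another's, tail-reduce, and make monic.
Reduced Gröbner basis: {u + 5, v + 5}.

Elimination: the polynomial v + 5 lies in the elimination ideal for v, so v ∈ {-5}. For each such v, the remaining basis elements (now univariate) give the rest of the solution.
  v = -5: the earlier basis element becomes u + 5 = 0, giving u = -5 — point (-5, -5).
Check: every point annihilates each of the original generators.

{(-5, -5)}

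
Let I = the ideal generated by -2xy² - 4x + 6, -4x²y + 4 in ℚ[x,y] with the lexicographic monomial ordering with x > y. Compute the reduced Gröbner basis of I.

f_1 = -2xy² - 4x + 6, LT = xy².
f_2 = -4x²y + 4, LT = x²y.

S(f_1,f_2): lcm = x²y². S = 2x² - 3x + y.
  leading term x²: no divisor's leading term divides it; move 2x² to the remainder.
  leading term x: no divisor's leading term divides it; move -3x to the remainder.
  leading term y: no divisor's leading term divides it; move y to the remainder.
  remainder 2x² - 3x + y ≠ 0; add g_3 = 2x² - 3x + y to the basis.

S(f_1,g_3): lcm = x²y². S = 2x² + 3/2xy² - 3x - ½y³.
  leading term x²: subtract (1)·g_3 from 2x² + 3/2xy² - 3x - ½y³ → 3/2xy² - ½y³ - y
  leading term xy²: subtract (-¾)·f_1 from 3/2xy² - ½y³ - y → -3x - ½y³ - y + 9/2
  leading term x: no divisor's leading term divides it; move -3x to the remainder.
  leading term y³: no divisor's leading term divides it; move -½y³ to the remainder.
  leading term y: no divisor's leading term divides it; move -y to the remainder.
  leading term 1: no divisor's leading term divides it; move 9/2 to the remainder.
  remainder -3x - ½y³ - y + 9/2 ≠ 0; add g_4 = -3x - ½y³ - y + 9/2 to the basis.

S(f_2,g_3): lcm = x²y. S = 3/2xy - ½y² - 1.
  leading term xy: subtract (-½y)·g_4 from 3/2xy - ½y² - 1 → -¼y⁴ - y² + 9/4y - 1
  leading term y⁴: no divisor's leading term divides it; move -¼y⁴ to the remainder.
  leading term y²: no divisor's leading term divides it; move -y² to the remainder.
  leading term y: no divisor's leading term divides it; move 9/4y to the remainder.
  leading term 1: no divisor's leading term divides it; move -1 to the remainder.
  remainder -¼y⁴ - y² + 9/4y - 1 ≠ 0; add g_5 = -¼y⁴ - y² + 9/4y - 1 to the basis.

S(f_1,g_4): lcm = xy². S = 2x - ⅙y⁵ - ⅓y³ + 3/2y² - 3.
  leading term x: subtract (-⅔)·g_4 from 2x - ⅙y⁵ - ⅓y³ + 3/2y² - 3 → -⅙y⁵ - ⅔y³ + 3/2y² - ⅔y
  leading term y⁵: subtract (⅔y)·g_5 from -⅙y⁵ - ⅔y³ + 3/2y² - ⅔y → 0
  remainder 0.

S(f_2,g_4): lcm = x²y. S = -⅙xy⁴ - ⅓xy² + 3/2xy - 1.
  leading term xy⁴: subtract (1/12y²)·f_1 from -⅙xy⁴ - ⅓xy² + 3/2xy - 1 → 3/2xy - ½y² - 1
  leading term xy: subtract (-½y)·g_4 from 3/2xy - ½y² - 1 → -¼y⁴ - y² + 9/4y - 1
  leading term y⁴: subtract (1)·g_5 from -¼y⁴ - y² + 9/4y - 1 → 0
  remainder 0.

S(g_3,g_4): lcm = x². S = -⅙xy³ - ⅓xy + ½y.
  leading term xy³: subtract (1/12y)·f_1 from -⅙xy³ - ⅓xy + ½y → 0
  remainder 0.

S(f_1,g_5): lcm = xy⁴. S = -2xy² + 9xy - 4x - 3y².
  leading term xy²: subtract (1)·f_1 from -2xy² + 9xy - 4x - 3y² → 9xy - 3y² - 6
  leading term xy: subtract (-3y)·g_4 from 9xy - 3y² - 6 → -3/2y⁴ - 6y² + 27/2y - 6
  leading term y⁴: subtract (6)·g_5 from -3/2y⁴ - 6y² + 27/2y - 6 → 0
  remainder 0.

S(f_2,g_5): lcm = x²y⁴. S = -4x²y² + 9x²y - 4x² - y³.
  leading term x²y²: subtract (2x)·f_1 from -4x²y² + 9x²y - 4x² - y³ → 9x²y + 4x² - 12x - y³
  leading term x²y: subtract (-9/4)·f_2 from 9x²y + 4x² - 12x - y³ → 4x² - 12x - y³ + 9
  leading term x²: subtract (2)·g_3 from 4x² - 12x - y³ + 9 → -6x - y³ - 2y + 9
  leading term x: subtract (2)·g_4 from -6x - y³ - 2y + 9 → 0
  remainder 0.

S(g_3,g_5): leading monomials are coprime, so the S-polynomial reduces to 0 (Buchberger's first criterion).
S(g_4,g_5): leading monomials are coprime, so the S-polynomial reduces to 0 (Buchberger's first criterion).
Every S-polynomial of the final basis reduces to 0, so we have a Gröbner basis.
Inter-reduce: drop elements whose leading term is divisible by another's, tail-reduce, and make monic.

G = {x + ⅙y³ + ⅓y - 3/2, y⁴ + 4y² - 9y + 4}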